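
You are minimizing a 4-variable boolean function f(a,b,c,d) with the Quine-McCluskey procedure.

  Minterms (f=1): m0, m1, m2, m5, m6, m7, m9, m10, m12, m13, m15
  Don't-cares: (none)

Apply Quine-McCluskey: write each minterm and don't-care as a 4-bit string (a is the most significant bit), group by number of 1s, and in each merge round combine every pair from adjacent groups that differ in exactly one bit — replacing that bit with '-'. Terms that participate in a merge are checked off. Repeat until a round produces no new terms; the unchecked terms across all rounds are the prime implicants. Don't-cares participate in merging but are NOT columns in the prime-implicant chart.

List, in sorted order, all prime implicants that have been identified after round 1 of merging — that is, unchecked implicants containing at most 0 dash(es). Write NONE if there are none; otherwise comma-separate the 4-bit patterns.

NONE

[col 0] 0000*, 0001*, 0010*, 0101*, 0110*, 0111*, 1001*, 1010*, 1100*, 1101*, 1111*
[col 1] -001*, -010, -101*, -111*, 0-01*, 0-10, 00-0, 000-, 01-1*, 011-, 1-01*, 11-1*, 110-
[col 2] --01, -1-1
Prime implicants: --01, -010, -1-1, 0-10, 00-0, 000-, 011-, 110-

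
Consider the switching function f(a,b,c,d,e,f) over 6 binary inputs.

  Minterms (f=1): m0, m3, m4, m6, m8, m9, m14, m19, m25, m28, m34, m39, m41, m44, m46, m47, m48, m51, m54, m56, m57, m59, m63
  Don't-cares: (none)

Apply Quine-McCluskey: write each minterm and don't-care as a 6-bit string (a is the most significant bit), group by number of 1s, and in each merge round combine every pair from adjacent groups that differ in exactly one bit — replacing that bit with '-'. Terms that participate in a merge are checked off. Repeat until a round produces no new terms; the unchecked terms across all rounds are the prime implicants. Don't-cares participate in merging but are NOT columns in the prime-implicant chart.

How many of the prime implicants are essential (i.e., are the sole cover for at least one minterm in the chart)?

8

[col 0] 000000*, 000011*, 000100*, 000110*, 001000*, 001001*, 001110*, 010011*, 011001*, 011100, 100010, 100111*, 101001*, 101100*, 101110*, 101111*, 110000*, 110011*, 110110, 111000*, 111001*, 111011*, 111111*
[col 1] -01001*, -01110, -10011, -11001*, 0-0011, 0-1001*, 00-000, 00-110, 000-00, 0001-0, 00100-, 1-1001*, 1-1111, 10-111, 1011-0, 10111-, 11-000, 11-011, 111-11, 1110-1, 11100-
[col 2] --1001
Prime implicants: --1001, -01110, -10011, 0-0011, 00-000, 00-110, 000-00, 0001-0, 00100-, 011100, 1-1111, 10-111, 100010, 1011-0, 10111-, 11-000, 11-011, 110110, 111-11, 1110-1, 11100-
PI chart (minterm → PIs covering it):
  0 | 00-000,000-00
  3 | 0-0011  (sole → essential)
  4 | 000-00,0001-0
  6 | 00-110,0001-0
  8 | 00-000,00100-
  9 | --1001,00100-
  14 | -01110,00-110
  19 | -10011,0-0011
  25 | --1001  (sole → essential)
  28 | 011100  (sole → essential)
  34 | 100010  (sole → essential)
  39 | 10-111  (sole → essential)
  41 | --1001  (sole → essential)
  44 | 1011-0  (sole → essential)
  46 | -01110,1011-0,10111-
  47 | 1-1111,10-111,10111-
  48 | 11-000  (sole → essential)
  51 | -10011,11-011
  54 | 110110  (sole → essential)
  56 | 11-000,11100-
  57 | --1001,1110-1,11100-
  59 | 11-011,111-11,1110-1
  63 | 1-1111,111-11
Essential prime implicants: --1001, 0-0011, 011100, 10-111, 100010, 1011-0, 11-000, 110110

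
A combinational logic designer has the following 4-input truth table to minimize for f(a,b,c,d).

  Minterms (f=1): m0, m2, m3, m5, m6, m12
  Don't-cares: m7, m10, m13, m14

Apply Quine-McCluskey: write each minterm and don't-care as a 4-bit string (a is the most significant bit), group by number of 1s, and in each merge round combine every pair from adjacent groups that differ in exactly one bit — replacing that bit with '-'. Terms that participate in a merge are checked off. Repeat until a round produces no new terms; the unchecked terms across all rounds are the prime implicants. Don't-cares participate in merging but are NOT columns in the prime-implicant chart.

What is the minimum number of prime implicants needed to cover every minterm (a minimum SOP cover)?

4

size-2^0 implicants → 0000(✓)  0010(✓)  0011(✓)  0101(✓)  0110(✓)  0111(✓)  1010(✓)  1100(✓)  1101(✓)  1110(✓)
size-2^1 implicants → -010(✓)  -101  -110(✓)  0-10(✓)  0-11(✓)  00-0  001-(✓)  01-1  011-(✓)  1-10(✓)  11-0  110-
size-2^2 implicants → --10  0-1-
Unchecked terms (primes): --10, -101, 0-1-, 00-0, 01-1, 11-0, 110-
Minterm coverage:
  m0 ⊆ 00-0 [E]
  m2 ⊆ --10,0-1-,00-0
  m3 ⊆ 0-1- [E]
  m5 ⊆ -101,01-1
  m6 ⊆ --10,0-1-
  m12 ⊆ 11-0,110-
E = {0-1-, 00-0}
Petrick residual → -101, 11-0
Cover = bc'd + a'c + a'b'd' + abd'  |cover|=4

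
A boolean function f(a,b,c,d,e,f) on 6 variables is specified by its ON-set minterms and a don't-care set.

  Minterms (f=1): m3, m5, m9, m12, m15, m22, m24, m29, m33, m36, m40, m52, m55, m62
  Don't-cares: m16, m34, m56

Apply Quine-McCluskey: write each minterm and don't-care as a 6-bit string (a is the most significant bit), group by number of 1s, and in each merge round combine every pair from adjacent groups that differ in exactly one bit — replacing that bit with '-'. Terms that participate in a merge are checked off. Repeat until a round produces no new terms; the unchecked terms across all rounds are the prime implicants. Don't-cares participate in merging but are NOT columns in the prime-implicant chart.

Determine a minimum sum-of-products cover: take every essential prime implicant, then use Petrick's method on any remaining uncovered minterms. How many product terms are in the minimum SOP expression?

13

Round 0: 000011 000101 001001 001100 001111 010000✓ 010110 011000✓ 011101 100001 100010 100100✓ 101000✓ 110100✓ 110111 111000✓ 111110
Round 1: -11000 01-000 1-0100 1-1000
PIs = {-11000, 000011, 000101, 001001, 001100, 001111, 01-000, 010110, 011101, 1-0100, 1-1000, 100001, 100010, 110111, 111110}
Coverage chart:
  m3: 000011 ←essential
  m5: 000101 ←essential
  m9: 001001 ←essential
  m12: 001100 ←essential
  m15: 001111 ←essential
  m22: 010110 ←essential
  m24: -11000,01-000
  m29: 011101 ←essential
  m33: 100001 ←essential
  m36: 1-0100 ←essential
  m40: 1-1000 ←essential
  m52: 1-0100 ←essential
  m55: 110111 ←essential
  m62: 111110 ←essential
Essential: 000011, 000101, 001001, 001100, 001111, 010110, 011101, 1-0100, 1-1000, 100001, 110111, 111110
Petrick residual → -11000
Min cover (13 terms): bcd'e'f' + a'b'c'd'ef + a'b'c'de'f + a'b'cd'e'f + a'b'cde'f' + a'b'cdef + a'bc'def' + a'bcde'f + ac'de'f' + acd'e'f' + ab'c'd'e'f + abc'def + abcdef'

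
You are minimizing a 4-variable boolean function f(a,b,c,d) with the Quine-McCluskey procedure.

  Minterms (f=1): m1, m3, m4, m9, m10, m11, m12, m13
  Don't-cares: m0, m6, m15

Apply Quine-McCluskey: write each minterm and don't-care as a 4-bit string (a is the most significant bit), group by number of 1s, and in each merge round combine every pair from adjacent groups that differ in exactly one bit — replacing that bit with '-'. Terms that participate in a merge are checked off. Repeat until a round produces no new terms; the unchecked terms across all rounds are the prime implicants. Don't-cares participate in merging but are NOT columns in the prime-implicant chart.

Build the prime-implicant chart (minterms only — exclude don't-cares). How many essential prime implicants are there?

[col 0] 0000*, 0001*, 0011*, 0100*, 0110*, 1001*, 1010*, 1011*, 1100*, 1101*, 1111*
[col 1] -001*, -011*, -100, 0-00, 00-1*, 000-, 01-0, 1-01*, 1-11*, 10-1*, 101-, 11-1*, 110-
[col 2] -0-1, 1--1
Prime implicants: -0-1, -100, 0-00, 000-, 01-0, 1--1, 101-, 110-
PI chart (minterm → PIs covering it):
  1 | -0-1,000-
  3 | -0-1  (sole → essential)
  4 | -100,0-00,01-0
  9 | -0-1,1--1
  10 | 101-  (sole → essential)
  11 | -0-1,1--1,101-
  12 | -100,110-
  13 | 1--1,110-
Essential prime implicants: -0-1, 101-

2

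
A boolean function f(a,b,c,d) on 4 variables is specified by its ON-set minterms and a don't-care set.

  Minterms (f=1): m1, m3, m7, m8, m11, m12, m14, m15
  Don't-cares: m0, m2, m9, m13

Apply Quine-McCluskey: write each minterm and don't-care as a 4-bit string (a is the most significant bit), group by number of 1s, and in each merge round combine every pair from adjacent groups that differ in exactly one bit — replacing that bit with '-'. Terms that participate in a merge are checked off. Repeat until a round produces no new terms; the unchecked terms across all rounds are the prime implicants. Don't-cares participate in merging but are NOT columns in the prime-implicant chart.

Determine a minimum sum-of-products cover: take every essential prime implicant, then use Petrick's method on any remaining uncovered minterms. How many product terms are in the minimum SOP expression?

Round 0: 0000✓ 0001✓ 0010✓ 0011✓ 0111✓ 1000✓ 1001✓ 1011✓ 1100✓ 1101✓ 1110✓ 1111✓
Round 1: -000✓ -001✓ -011✓ -111✓ 0-11✓ 00-0✓ 00-1✓ 000-✓ 001-✓ 1-00✓ 1-01✓ 1-11✓ 10-1✓ 100-✓ 11-0✓ 11-1✓ 110-✓ 111-✓
Round 2: --11 -0-1 -00- 00-- 1--1 1-0- 11--
PIs = {--11, -0-1, -00-, 00--, 1--1, 1-0-, 11--}
Coverage chart:
  m1: -0-1,-00-,00--
  m3: --11,-0-1,00--
  m7: --11 ←essential
  m8: -00-,1-0-
  m11: --11,-0-1,1--1
  m12: 1-0-,11--
  m14: 11-- ←essential
  m15: --11,1--1,11--
Essential: --11, 11--
Petrick residual → -00-
Min cover (3 terms): cd + b'c' + ab

3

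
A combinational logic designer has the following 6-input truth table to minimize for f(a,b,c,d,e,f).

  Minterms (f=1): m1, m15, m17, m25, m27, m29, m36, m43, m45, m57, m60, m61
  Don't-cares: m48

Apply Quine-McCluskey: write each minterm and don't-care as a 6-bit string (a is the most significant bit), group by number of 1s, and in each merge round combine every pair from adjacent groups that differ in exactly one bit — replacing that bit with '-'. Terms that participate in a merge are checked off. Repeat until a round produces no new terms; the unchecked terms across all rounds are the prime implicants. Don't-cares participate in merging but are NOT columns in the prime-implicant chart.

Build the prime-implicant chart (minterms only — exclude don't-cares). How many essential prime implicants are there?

8

[col 0] 000001*, 001111, 010001*, 011001*, 011011*, 011101*, 100100, 101011, 101101*, 110000, 111001*, 111100*, 111101*
[col 1] -11001*, -11101*, 0-0001, 01-001, 011-01*, 0110-1, 1-1101, 111-01*, 11110-
[col 2] -11-01
Prime implicants: -11-01, 0-0001, 001111, 01-001, 0110-1, 1-1101, 100100, 101011, 110000, 11110-
PI chart (minterm → PIs covering it):
  1 | 0-0001  (sole → essential)
  15 | 001111  (sole → essential)
  17 | 0-0001,01-001
  25 | -11-01,01-001,0110-1
  27 | 0110-1  (sole → essential)
  29 | -11-01  (sole → essential)
  36 | 100100  (sole → essential)
  43 | 101011  (sole → essential)
  45 | 1-1101  (sole → essential)
  57 | -11-01  (sole → essential)
  60 | 11110-  (sole → essential)
  61 | -11-01,1-1101,11110-
Essential prime implicants: -11-01, 0-0001, 001111, 0110-1, 1-1101, 100100, 101011, 11110-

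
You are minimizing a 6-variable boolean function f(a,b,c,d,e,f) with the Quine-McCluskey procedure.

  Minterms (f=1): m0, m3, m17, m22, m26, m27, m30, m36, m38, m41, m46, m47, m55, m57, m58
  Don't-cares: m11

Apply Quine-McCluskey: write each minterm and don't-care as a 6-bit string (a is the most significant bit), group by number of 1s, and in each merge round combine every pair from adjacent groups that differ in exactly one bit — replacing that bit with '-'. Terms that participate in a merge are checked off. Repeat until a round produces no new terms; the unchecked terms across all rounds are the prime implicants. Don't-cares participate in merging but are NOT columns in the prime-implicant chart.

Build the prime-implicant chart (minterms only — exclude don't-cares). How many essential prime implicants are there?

Round 0: 000000 000011✓ 001011✓ 010001 010110✓ 011010✓ 011011✓ 011110✓ 100100✓ 100110✓ 101001✓ 101110✓ 101111✓ 110111 111001✓ 111010✓
Round 1: -11010 0-1011 00-011 01-110 011-10 01101- 1-1001 10-110 1001-0 10111-
PIs = {-11010, 0-1011, 00-011, 000000, 01-110, 010001, 011-10, 01101-, 1-1001, 10-110, 1001-0, 10111-, 110111}
Coverage chart:
  m0: 000000 ←essential
  m3: 00-011 ←essential
  m17: 010001 ←essential
  m22: 01-110 ←essential
  m26: -11010,011-10,01101-
  m27: 0-1011,01101-
  m30: 01-110,011-10
  m36: 1001-0 ←essential
  m38: 10-110,1001-0
  m41: 1-1001 ←essential
  m46: 10-110,10111-
  m47: 10111- ←essential
  m55: 110111 ←essential
  m57: 1-1001 ←essential
  m58: -11010 ←essential
Essential: -11010, 00-011, 000000, 01-110, 010001, 1-1001, 1001-0, 10111-, 110111

9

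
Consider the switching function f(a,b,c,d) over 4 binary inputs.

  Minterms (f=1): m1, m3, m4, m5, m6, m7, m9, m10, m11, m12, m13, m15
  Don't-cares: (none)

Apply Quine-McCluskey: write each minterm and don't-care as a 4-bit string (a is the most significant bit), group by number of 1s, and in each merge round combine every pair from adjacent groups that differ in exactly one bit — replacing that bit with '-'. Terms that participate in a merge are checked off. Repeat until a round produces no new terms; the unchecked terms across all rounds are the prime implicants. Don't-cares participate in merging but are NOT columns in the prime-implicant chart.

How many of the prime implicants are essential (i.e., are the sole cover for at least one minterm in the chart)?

[col 0] 0001*, 0011*, 0100*, 0101*, 0110*, 0111*, 1001*, 1010*, 1011*, 1100*, 1101*, 1111*
[col 1] -001*, -011*, -100*, -101*, -111*, 0-01*, 0-11*, 00-1*, 01-0*, 01-1*, 010-*, 011-*, 1-01*, 1-11*, 10-1*, 101-, 11-1*, 110-*
[col 2] --01*, --11*, -0-1*, -1-1*, -10-, 0--1*, 01--, 1--1*
[col 3] ---1
Prime implicants: ---1, -10-, 01--, 101-
PI chart (minterm → PIs covering it):
  1 | ---1  (sole → essential)
  3 | ---1  (sole → essential)
  4 | -10-,01--
  5 | ---1,-10-,01--
  6 | 01--  (sole → essential)
  7 | ---1,01--
  9 | ---1  (sole → essential)
  10 | 101-  (sole → essential)
  11 | ---1,101-
  12 | -10-  (sole → essential)
  13 | ---1,-10-
  15 | ---1  (sole → essential)
Essential prime implicants: ---1, -10-, 01--, 101-

4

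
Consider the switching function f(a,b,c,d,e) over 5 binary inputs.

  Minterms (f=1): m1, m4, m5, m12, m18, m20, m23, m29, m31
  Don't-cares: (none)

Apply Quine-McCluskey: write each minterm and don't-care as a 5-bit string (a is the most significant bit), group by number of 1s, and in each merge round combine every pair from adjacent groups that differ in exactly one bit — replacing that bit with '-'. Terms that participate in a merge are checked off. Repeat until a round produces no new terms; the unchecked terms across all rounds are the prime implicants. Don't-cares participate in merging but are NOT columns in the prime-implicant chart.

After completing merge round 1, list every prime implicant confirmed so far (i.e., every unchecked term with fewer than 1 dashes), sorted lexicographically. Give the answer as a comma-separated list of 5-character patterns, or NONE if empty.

10010

Round 0: 00001✓ 00100✓ 00101✓ 01100✓ 10010 10100✓ 10111✓ 11101✓ 11111✓
Round 1: -0100 0-100 00-01 0010- 1-111 111-1
PIs = {-0100, 0-100, 00-01, 0010-, 1-111, 10010, 111-1}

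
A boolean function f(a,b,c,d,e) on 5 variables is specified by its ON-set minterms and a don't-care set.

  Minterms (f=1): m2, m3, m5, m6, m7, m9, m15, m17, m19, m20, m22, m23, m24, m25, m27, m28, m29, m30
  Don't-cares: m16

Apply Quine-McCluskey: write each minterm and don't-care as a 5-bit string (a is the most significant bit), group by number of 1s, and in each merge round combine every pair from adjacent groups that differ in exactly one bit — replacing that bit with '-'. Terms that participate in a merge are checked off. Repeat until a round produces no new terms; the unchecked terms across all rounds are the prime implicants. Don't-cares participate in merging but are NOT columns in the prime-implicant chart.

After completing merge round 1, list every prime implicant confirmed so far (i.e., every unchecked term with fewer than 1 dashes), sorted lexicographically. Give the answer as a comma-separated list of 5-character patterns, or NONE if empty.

size-2^0 implicants → 00010(✓)  00011(✓)  00101(✓)  00110(✓)  00111(✓)  01001(✓)  01111(✓)  10000(✓)  10001(✓)  10011(✓)  10100(✓)  10110(✓)  10111(✓)  11000(✓)  11001(✓)  11011(✓)  11100(✓)  11101(✓)  11110(✓)
size-2^1 implicants → -0011(✓)  -0110(✓)  -0111(✓)  -1001  0-111  00-10(✓)  00-11(✓)  0001-(✓)  001-1  0011-(✓)  1-000(✓)  1-001(✓)  1-011(✓)  1-100(✓)  1-110(✓)  10-00(✓)  10-11(✓)  100-1(✓)  1000-(✓)  101-0(✓)  1011-(✓)  11-00(✓)  11-01(✓)  110-1(✓)  1100-(✓)  111-0(✓)  1110-(✓)
size-2^2 implicants → -0-11  -011-  00-1-  1--00  1-0-1  1-00-  1-1-0  11-0-
Unchecked terms (primes): -0-11, -011-, -1001, 0-111, 00-1-, 001-1, 1--00, 1-0-1, 1-00-, 1-1-0, 11-0-

NONE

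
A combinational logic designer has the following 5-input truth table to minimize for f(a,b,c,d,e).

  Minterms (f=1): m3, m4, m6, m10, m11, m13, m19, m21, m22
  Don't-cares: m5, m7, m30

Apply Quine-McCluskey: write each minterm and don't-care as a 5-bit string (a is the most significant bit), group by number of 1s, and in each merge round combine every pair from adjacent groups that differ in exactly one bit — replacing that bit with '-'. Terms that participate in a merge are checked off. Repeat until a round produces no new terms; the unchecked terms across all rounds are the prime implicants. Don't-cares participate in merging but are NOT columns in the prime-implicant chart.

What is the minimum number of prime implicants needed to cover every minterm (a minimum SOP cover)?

6

[col 0] 00011*, 00100*, 00101*, 00110*, 00111*, 01010*, 01011*, 01101*, 10011*, 10101*, 10110*, 11110*
[col 1] -0011, -0101, -0110, 0-011, 0-101, 00-11, 001-0*, 001-1*, 0010-*, 0011-*, 0101-, 1-110
[col 2] 001--
Prime implicants: -0011, -0101, -0110, 0-011, 0-101, 00-11, 001--, 0101-, 1-110
PI chart (minterm → PIs covering it):
  3 | -0011,0-011,00-11
  4 | 001--  (sole → essential)
  6 | -0110,001--
  10 | 0101-  (sole → essential)
  11 | 0-011,0101-
  13 | 0-101  (sole → essential)
  19 | -0011  (sole → essential)
  21 | -0101  (sole → essential)
  22 | -0110,1-110
Essential prime implicants: -0011, -0101, 0-101, 001--, 0101-
Petrick residual → -0110
Minimum SOP uses 6 PIs: b'c'de + b'cd'e + b'cde' + a'cd'e + a'b'c + a'bc'd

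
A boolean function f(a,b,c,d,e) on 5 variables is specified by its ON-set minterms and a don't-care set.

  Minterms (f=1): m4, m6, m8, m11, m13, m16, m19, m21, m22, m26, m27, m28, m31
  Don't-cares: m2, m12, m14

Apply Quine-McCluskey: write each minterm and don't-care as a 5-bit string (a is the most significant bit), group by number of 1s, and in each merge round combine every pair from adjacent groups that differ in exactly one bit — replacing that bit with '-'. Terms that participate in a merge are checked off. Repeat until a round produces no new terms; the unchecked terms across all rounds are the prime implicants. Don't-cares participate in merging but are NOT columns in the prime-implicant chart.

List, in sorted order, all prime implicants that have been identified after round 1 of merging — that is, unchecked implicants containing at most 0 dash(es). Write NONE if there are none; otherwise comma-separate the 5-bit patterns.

[col 0] 00010*, 00100*, 00110*, 01000*, 01011*, 01100*, 01101*, 01110*, 10000, 10011*, 10101, 10110*, 11010*, 11011*, 11100*, 11111*
[col 1] -0110, -1011, -1100, 0-100*, 0-110*, 00-10, 001-0*, 01-00, 011-0*, 0110-, 1-011, 11-11, 1101-
[col 2] 0-1-0
Prime implicants: -0110, -1011, -1100, 0-1-0, 00-10, 01-00, 0110-, 1-011, 10000, 10101, 11-11, 1101-

10000, 10101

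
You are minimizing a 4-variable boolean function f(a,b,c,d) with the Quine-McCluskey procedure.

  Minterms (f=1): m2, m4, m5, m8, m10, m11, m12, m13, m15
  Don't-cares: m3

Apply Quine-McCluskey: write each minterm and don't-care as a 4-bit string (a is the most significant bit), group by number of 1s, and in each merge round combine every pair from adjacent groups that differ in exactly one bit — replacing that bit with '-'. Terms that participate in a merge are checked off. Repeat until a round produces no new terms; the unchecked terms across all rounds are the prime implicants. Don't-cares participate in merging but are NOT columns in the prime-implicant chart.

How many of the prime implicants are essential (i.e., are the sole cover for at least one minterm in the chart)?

2

Round 0: 0010✓ 0011✓ 0100✓ 0101✓ 1000✓ 1010✓ 1011✓ 1100✓ 1101✓ 1111✓
Round 1: -010✓ -011✓ -100✓ -101✓ 001-✓ 010-✓ 1-00 1-11 10-0 101-✓ 11-1 110-✓
Round 2: -01- -10-
PIs = {-01-, -10-, 1-00, 1-11, 10-0, 11-1}
Coverage chart:
  m2: -01- ←essential
  m4: -10- ←essential
  m5: -10- ←essential
  m8: 1-00,10-0
  m10: -01-,10-0
  m11: -01-,1-11
  m12: -10-,1-00
  m13: -10-,11-1
  m15: 1-11,11-1
Essential: -01-, -10-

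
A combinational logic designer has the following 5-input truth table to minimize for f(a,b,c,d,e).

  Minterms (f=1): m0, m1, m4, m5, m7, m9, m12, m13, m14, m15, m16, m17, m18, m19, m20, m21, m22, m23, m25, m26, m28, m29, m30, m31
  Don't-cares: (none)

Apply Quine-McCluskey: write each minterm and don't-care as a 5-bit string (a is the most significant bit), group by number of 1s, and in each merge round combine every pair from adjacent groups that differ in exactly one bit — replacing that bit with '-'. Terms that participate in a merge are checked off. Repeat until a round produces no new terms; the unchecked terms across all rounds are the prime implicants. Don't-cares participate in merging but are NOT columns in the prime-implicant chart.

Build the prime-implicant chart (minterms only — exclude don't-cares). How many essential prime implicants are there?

size-2^0 implicants → 00000(✓)  00001(✓)  00100(✓)  00101(✓)  00111(✓)  01001(✓)  01100(✓)  01101(✓)  01110(✓)  01111(✓)  10000(✓)  10001(✓)  10010(✓)  10011(✓)  10100(✓)  10101(✓)  10110(✓)  10111(✓)  11001(✓)  11010(✓)  11100(✓)  11101(✓)  11110(✓)  11111(✓)
size-2^1 implicants → -0000(✓)  -0001(✓)  -0100(✓)  -0101(✓)  -0111(✓)  -1001(✓)  -1100(✓)  -1101(✓)  -1110(✓)  -1111(✓)  0-001(✓)  0-100(✓)  0-101(✓)  0-111(✓)  00-00(✓)  00-01(✓)  0000-(✓)  001-1(✓)  0010-(✓)  01-01(✓)  011-0(✓)  011-1(✓)  0110-(✓)  0111-(✓)  1-001(✓)  1-010(✓)  1-100(✓)  1-101(✓)  1-110(✓)  1-111(✓)  10-00(✓)  10-01(✓)  10-10(✓)  10-11(✓)  100-0(✓)  100-1(✓)  1000-(✓)  1001-(✓)  101-0(✓)  101-1(✓)  1010-(✓)  1011-(✓)  11-01(✓)  11-10(✓)  111-0(✓)  111-1(✓)  1110-(✓)  1111-(✓)
size-2^2 implicants → --001(✓)  --100(✓)  --101(✓)  --111(✓)  -0-00(✓)  -0-01(✓)  -000-(✓)  -01-1(✓)  -010-(✓)  -1-01(✓)  -11-0(✓)  -11-1(✓)  -110-(✓)  -111-(✓)  0--01(✓)  0-1-1(✓)  0-10-(✓)  00-0-(✓)  011--(✓)  1--01(✓)  1--10  1-1-0(✓)  1-1-1(✓)  1-10-(✓)  1-11-(✓)  10--0(✓)  10--1(✓)  10-0-(✓)  10-1-(✓)  100--(✓)  101--(✓)  111--(✓)
size-2^3 implicants → ---01  --1-1  --10-  -0-0-  -11--  1-1--  10---
Unchecked terms (primes): ---01, --1-1, --10-, -0-0-, -11--, 1--10, 1-1--, 10---
Minterm coverage:
  m0 ⊆ -0-0- [E]
  m1 ⊆ ---01,-0-0-
  m4 ⊆ --10-,-0-0-
  m5 ⊆ ---01,--1-1,--10-,-0-0-
  m7 ⊆ --1-1 [E]
  m9 ⊆ ---01 [E]
  m12 ⊆ --10-,-11--
  m13 ⊆ ---01,--1-1,--10-,-11--
  m14 ⊆ -11-- [E]
  m15 ⊆ --1-1,-11--
  m16 ⊆ -0-0-,10---
  m17 ⊆ ---01,-0-0-,10---
  m18 ⊆ 1--10,10---
  m19 ⊆ 10--- [E]
  m20 ⊆ --10-,-0-0-,1-1--,10---
  m21 ⊆ ---01,--1-1,--10-,-0-0-,1-1--,10---
  m22 ⊆ 1--10,1-1--,10---
  m23 ⊆ --1-1,1-1--,10---
  m25 ⊆ ---01 [E]
  m26 ⊆ 1--10 [E]
  m28 ⊆ --10-,-11--,1-1--
  m29 ⊆ ---01,--1-1,--10-,-11--,1-1--
  m30 ⊆ -11--,1--10,1-1--
  m31 ⊆ --1-1,-11--,1-1--
E = {---01, --1-1, -0-0-, -11--, 1--10, 10---}

6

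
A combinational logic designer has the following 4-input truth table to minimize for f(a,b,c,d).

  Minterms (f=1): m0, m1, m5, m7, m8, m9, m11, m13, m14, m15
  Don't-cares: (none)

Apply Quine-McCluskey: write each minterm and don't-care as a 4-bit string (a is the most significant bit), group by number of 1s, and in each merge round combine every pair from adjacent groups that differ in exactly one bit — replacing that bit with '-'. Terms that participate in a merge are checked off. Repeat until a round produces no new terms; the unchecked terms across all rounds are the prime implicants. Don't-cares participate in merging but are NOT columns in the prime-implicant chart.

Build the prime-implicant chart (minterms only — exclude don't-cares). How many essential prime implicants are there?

4

Round 0: 0000✓ 0001✓ 0101✓ 0111✓ 1000✓ 1001✓ 1011✓ 1101✓ 1110✓ 1111✓
Round 1: -000✓ -001✓ -101✓ -111✓ 0-01✓ 000-✓ 01-1✓ 1-01✓ 1-11✓ 10-1✓ 100-✓ 11-1✓ 111-
Round 2: --01 -00- -1-1 1--1
PIs = {--01, -00-, -1-1, 1--1, 111-}
Coverage chart:
  m0: -00- ←essential
  m1: --01,-00-
  m5: --01,-1-1
  m7: -1-1 ←essential
  m8: -00- ←essential
  m9: --01,-00-,1--1
  m11: 1--1 ←essential
  m13: --01,-1-1,1--1
  m14: 111- ←essential
  m15: -1-1,1--1,111-
Essential: -00-, -1-1, 1--1, 111-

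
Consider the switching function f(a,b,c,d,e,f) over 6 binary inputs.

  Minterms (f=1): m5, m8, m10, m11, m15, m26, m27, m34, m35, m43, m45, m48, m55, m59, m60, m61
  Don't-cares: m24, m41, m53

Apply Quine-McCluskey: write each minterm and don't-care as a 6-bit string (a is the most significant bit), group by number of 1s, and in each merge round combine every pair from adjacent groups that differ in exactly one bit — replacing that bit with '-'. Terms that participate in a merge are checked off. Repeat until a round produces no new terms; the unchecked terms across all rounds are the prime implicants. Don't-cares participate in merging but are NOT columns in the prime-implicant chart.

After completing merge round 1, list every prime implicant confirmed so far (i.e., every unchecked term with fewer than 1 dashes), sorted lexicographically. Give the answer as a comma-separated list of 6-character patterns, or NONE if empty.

size-2^0 implicants → 000101  001000(✓)  001010(✓)  001011(✓)  001111(✓)  011000(✓)  011010(✓)  011011(✓)  100010(✓)  100011(✓)  101001(✓)  101011(✓)  101101(✓)  110000  110101(✓)  110111(✓)  111011(✓)  111100(✓)  111101(✓)
size-2^1 implicants → -01011(✓)  -11011(✓)  0-1000(✓)  0-1010(✓)  0-1011(✓)  001-11  0010-0(✓)  00101-(✓)  0110-0(✓)  01101-(✓)  1-1011(✓)  1-1101  10-011  10001-  101-01  1010-1  11-101  1101-1  11110-
size-2^2 implicants → --1011  0-10-0  0-101-
Unchecked terms (primes): --1011, 0-10-0, 0-101-, 000101, 001-11, 1-1101, 10-011, 10001-, 101-01, 1010-1, 11-101, 110000, 1101-1, 11110-

000101, 110000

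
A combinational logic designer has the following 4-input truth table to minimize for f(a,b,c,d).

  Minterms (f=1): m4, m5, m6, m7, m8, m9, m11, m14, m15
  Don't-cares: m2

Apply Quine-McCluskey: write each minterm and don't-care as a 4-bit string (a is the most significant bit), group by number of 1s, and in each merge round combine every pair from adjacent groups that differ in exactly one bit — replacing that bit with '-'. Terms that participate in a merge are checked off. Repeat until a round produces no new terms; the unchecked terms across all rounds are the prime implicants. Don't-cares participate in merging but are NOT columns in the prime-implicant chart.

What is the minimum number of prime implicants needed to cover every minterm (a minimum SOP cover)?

Round 0: 0010✓ 0100✓ 0101✓ 0110✓ 0111✓ 1000✓ 1001✓ 1011✓ 1110✓ 1111✓
Round 1: -110✓ -111✓ 0-10 01-0✓ 01-1✓ 010-✓ 011-✓ 1-11 10-1 100- 111-✓
Round 2: -11- 01--
PIs = {-11-, 0-10, 01--, 1-11, 10-1, 100-}
Coverage chart:
  m4: 01-- ←essential
  m5: 01-- ←essential
  m6: -11-,0-10,01--
  m7: -11-,01--
  m8: 100- ←essential
  m9: 10-1,100-
  m11: 1-11,10-1
  m14: -11- ←essential
  m15: -11-,1-11
Essential: -11-, 01--, 100-
Petrick residual → 1-11
Min cover (4 terms): bc + a'b + acd + ab'c'

4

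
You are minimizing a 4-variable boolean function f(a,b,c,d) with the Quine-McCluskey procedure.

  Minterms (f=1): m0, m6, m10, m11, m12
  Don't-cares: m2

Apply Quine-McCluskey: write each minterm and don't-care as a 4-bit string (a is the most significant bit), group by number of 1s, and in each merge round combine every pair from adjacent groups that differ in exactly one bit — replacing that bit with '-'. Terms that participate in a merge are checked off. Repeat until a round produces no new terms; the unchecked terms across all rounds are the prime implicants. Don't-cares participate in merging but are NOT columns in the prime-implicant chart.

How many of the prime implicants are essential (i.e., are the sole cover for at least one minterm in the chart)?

4

Round 0: 0000✓ 0010✓ 0110✓ 1010✓ 1011✓ 1100
Round 1: -010 0-10 00-0 101-
PIs = {-010, 0-10, 00-0, 101-, 1100}
Coverage chart:
  m0: 00-0 ←essential
  m6: 0-10 ←essential
  m10: -010,101-
  m11: 101- ←essential
  m12: 1100 ←essential
Essential: 0-10, 00-0, 101-, 1100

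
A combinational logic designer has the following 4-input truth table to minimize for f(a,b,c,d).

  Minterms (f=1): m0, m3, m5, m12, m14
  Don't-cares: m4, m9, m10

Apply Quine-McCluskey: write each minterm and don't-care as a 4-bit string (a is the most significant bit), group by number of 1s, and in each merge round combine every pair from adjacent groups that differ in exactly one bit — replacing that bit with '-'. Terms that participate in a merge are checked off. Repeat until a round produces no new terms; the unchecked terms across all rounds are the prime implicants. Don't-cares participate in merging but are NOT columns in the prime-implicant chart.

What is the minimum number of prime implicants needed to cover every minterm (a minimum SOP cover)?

4

size-2^0 implicants → 0000(✓)  0011  0100(✓)  0101(✓)  1001  1010(✓)  1100(✓)  1110(✓)
size-2^1 implicants → -100  0-00  010-  1-10  11-0
Unchecked terms (primes): -100, 0-00, 0011, 010-, 1-10, 1001, 11-0
Minterm coverage:
  m0 ⊆ 0-00 [E]
  m3 ⊆ 0011 [E]
  m5 ⊆ 010- [E]
  m12 ⊆ -100,11-0
  m14 ⊆ 1-10,11-0
E = {0-00, 0011, 010-}
Petrick residual → 11-0
Cover = a'c'd' + a'b'cd + a'bc' + abd'  |cover|=4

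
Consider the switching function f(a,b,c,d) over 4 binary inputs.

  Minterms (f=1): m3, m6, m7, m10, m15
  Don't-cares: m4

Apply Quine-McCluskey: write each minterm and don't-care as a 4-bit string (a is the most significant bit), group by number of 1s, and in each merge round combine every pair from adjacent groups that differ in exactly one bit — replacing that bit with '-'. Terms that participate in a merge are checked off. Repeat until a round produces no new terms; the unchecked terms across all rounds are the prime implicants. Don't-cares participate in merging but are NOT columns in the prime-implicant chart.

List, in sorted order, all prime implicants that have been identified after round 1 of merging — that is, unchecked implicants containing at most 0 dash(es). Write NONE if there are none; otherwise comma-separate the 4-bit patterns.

size-2^0 implicants → 0011(✓)  0100(✓)  0110(✓)  0111(✓)  1010  1111(✓)
size-2^1 implicants → -111  0-11  01-0  011-
Unchecked terms (primes): -111, 0-11, 01-0, 011-, 1010

1010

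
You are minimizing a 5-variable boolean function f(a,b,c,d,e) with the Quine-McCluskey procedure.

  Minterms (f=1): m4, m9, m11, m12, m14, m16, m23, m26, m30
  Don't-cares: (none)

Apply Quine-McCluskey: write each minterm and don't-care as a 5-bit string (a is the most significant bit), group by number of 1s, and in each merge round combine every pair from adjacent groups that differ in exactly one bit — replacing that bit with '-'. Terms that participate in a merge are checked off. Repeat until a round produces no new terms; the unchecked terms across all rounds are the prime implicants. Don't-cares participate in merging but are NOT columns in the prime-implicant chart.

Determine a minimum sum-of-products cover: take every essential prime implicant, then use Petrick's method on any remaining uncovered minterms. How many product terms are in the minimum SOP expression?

6

size-2^0 implicants → 00100(✓)  01001(✓)  01011(✓)  01100(✓)  01110(✓)  10000  10111  11010(✓)  11110(✓)
size-2^1 implicants → -1110  0-100  010-1  011-0  11-10
Unchecked terms (primes): -1110, 0-100, 010-1, 011-0, 10000, 10111, 11-10
Minterm coverage:
  m4 ⊆ 0-100 [E]
  m9 ⊆ 010-1 [E]
  m11 ⊆ 010-1 [E]
  m12 ⊆ 0-100,011-0
  m14 ⊆ -1110,011-0
  m16 ⊆ 10000 [E]
  m23 ⊆ 10111 [E]
  m26 ⊆ 11-10 [E]
  m30 ⊆ -1110,11-10
E = {0-100, 010-1, 10000, 10111, 11-10}
Petrick residual → -1110
Cover = bcde' + a'cd'e' + a'bc'e + ab'c'd'e' + ab'cde + abde'  |cover|=6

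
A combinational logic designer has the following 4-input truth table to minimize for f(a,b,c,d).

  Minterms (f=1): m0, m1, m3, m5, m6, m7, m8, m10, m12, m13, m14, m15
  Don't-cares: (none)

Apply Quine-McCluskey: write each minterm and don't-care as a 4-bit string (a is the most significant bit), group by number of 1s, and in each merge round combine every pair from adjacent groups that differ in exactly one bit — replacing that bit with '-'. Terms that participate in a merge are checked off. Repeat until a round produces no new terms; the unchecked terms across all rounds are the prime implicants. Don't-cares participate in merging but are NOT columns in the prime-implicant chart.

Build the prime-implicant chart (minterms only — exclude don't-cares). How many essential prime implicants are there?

3

size-2^0 implicants → 0000(✓)  0001(✓)  0011(✓)  0101(✓)  0110(✓)  0111(✓)  1000(✓)  1010(✓)  1100(✓)  1101(✓)  1110(✓)  1111(✓)
size-2^1 implicants → -000  -101(✓)  -110(✓)  -111(✓)  0-01(✓)  0-11(✓)  00-1(✓)  000-  01-1(✓)  011-(✓)  1-00(✓)  1-10(✓)  10-0(✓)  11-0(✓)  11-1(✓)  110-(✓)  111-(✓)
size-2^2 implicants → -1-1  -11-  0--1  1--0  11--
Unchecked terms (primes): -000, -1-1, -11-, 0--1, 000-, 1--0, 11--
Minterm coverage:
  m0 ⊆ -000,000-
  m1 ⊆ 0--1,000-
  m3 ⊆ 0--1 [E]
  m5 ⊆ -1-1,0--1
  m6 ⊆ -11- [E]
  m7 ⊆ -1-1,-11-,0--1
  m8 ⊆ -000,1--0
  m10 ⊆ 1--0 [E]
  m12 ⊆ 1--0,11--
  m13 ⊆ -1-1,11--
  m14 ⊆ -11-,1--0,11--
  m15 ⊆ -1-1,-11-,11--
E = {-11-, 0--1, 1--0}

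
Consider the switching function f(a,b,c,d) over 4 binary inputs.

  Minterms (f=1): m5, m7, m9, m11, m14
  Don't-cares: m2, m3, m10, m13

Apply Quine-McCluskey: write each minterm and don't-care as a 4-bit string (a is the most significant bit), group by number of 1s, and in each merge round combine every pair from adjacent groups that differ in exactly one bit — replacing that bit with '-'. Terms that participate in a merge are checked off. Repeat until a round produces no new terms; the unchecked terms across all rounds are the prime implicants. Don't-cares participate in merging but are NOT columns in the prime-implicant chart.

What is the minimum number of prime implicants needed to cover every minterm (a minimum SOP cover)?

3

Round 0: 0010✓ 0011✓ 0101✓ 0111✓ 1001✓ 1010✓ 1011✓ 1101✓ 1110✓
Round 1: -010✓ -011✓ -101 0-11 001-✓ 01-1 1-01 1-10 10-1 101-✓
Round 2: -01-
PIs = {-01-, -101, 0-11, 01-1, 1-01, 1-10, 10-1}
Coverage chart:
  m5: -101,01-1
  m7: 0-11,01-1
  m9: 1-01,10-1
  m11: -01-,10-1
  m14: 1-10 ←essential
Essential: 1-10
Petrick residual → 01-1, 10-1
Min cover (3 terms): a'bd + acd' + ab'd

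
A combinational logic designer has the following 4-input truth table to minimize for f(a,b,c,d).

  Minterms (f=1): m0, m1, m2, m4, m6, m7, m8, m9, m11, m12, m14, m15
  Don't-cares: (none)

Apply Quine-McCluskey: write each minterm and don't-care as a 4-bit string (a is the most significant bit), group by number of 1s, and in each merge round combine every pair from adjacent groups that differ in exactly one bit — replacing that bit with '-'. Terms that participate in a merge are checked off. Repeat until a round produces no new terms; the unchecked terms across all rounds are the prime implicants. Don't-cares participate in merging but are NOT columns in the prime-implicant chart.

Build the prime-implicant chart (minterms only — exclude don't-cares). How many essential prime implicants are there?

size-2^0 implicants → 0000(✓)  0001(✓)  0010(✓)  0100(✓)  0110(✓)  0111(✓)  1000(✓)  1001(✓)  1011(✓)  1100(✓)  1110(✓)  1111(✓)
size-2^1 implicants → -000(✓)  -001(✓)  -100(✓)  -110(✓)  -111(✓)  0-00(✓)  0-10(✓)  00-0(✓)  000-(✓)  01-0(✓)  011-(✓)  1-00(✓)  1-11  10-1  100-(✓)  11-0(✓)  111-(✓)
size-2^2 implicants → --00  -00-  -1-0  -11-  0--0
Unchecked terms (primes): --00, -00-, -1-0, -11-, 0--0, 1-11, 10-1
Minterm coverage:
  m0 ⊆ --00,-00-,0--0
  m1 ⊆ -00- [E]
  m2 ⊆ 0--0 [E]
  m4 ⊆ --00,-1-0,0--0
  m6 ⊆ -1-0,-11-,0--0
  m7 ⊆ -11- [E]
  m8 ⊆ --00,-00-
  m9 ⊆ -00-,10-1
  m11 ⊆ 1-11,10-1
  m12 ⊆ --00,-1-0
  m14 ⊆ -1-0,-11-
  m15 ⊆ -11-,1-11
E = {-00-, -11-, 0--0}

3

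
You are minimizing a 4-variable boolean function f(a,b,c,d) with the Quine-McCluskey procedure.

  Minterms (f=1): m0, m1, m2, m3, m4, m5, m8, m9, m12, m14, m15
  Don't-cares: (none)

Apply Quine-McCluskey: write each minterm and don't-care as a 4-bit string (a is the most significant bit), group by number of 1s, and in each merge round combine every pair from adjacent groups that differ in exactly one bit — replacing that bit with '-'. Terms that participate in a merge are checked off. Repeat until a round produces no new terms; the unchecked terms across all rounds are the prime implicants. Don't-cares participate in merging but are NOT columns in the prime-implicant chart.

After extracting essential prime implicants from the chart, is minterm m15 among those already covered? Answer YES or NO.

[col 0] 0000*, 0001*, 0010*, 0011*, 0100*, 0101*, 1000*, 1001*, 1100*, 1110*, 1111*
[col 1] -000*, -001*, -100*, 0-00*, 0-01*, 00-0*, 00-1*, 000-*, 001-*, 010-*, 1-00*, 100-*, 11-0, 111-
[col 2] --00, -00-, 0-0-, 00--
Prime implicants: --00, -00-, 0-0-, 00--, 11-0, 111-
PI chart (minterm → PIs covering it):
  0 | --00,-00-,0-0-,00--
  1 | -00-,0-0-,00--
  2 | 00--  (sole → essential)
  3 | 00--  (sole → essential)
  4 | --00,0-0-
  5 | 0-0-  (sole → essential)
  8 | --00,-00-
  9 | -00-  (sole → essential)
  12 | --00,11-0
  14 | 11-0,111-
  15 | 111-  (sole → essential)
Essential prime implicants: -00-, 0-0-, 00--, 111-

YES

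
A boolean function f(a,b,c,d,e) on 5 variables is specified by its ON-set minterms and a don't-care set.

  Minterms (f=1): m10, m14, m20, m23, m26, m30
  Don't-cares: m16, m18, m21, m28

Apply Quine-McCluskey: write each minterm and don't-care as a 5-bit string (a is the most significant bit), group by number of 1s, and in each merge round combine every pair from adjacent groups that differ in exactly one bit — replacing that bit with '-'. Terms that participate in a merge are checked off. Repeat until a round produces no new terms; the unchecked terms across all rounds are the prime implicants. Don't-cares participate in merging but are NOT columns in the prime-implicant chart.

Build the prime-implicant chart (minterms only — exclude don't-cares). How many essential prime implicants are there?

size-2^0 implicants → 01010(✓)  01110(✓)  10000(✓)  10010(✓)  10100(✓)  10101(✓)  10111(✓)  11010(✓)  11100(✓)  11110(✓)
size-2^1 implicants → -1010(✓)  -1110(✓)  01-10(✓)  1-010  1-100  10-00  100-0  101-1  1010-  11-10(✓)  111-0
size-2^2 implicants → -1-10
Unchecked terms (primes): -1-10, 1-010, 1-100, 10-00, 100-0, 101-1, 1010-, 111-0
Minterm coverage:
  m10 ⊆ -1-10 [E]
  m14 ⊆ -1-10 [E]
  m20 ⊆ 1-100,10-00,1010-
  m23 ⊆ 101-1 [E]
  m26 ⊆ -1-10,1-010
  m30 ⊆ -1-10,111-0
E = {-1-10, 101-1}

2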